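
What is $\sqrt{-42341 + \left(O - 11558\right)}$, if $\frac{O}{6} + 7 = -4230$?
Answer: $i \sqrt{79321} \approx 281.64 i$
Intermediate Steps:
$O = -25422$ ($O = -42 + 6 \left(-4230\right) = -42 - 25380 = -25422$)
$\sqrt{-42341 + \left(O - 11558\right)} = \sqrt{-42341 - 36980} = \sqrt{-79321} = i \sqrt{79321}$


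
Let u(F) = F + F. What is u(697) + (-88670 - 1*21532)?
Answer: -108808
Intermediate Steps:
u(F) = 2*F
u(697) + (-88670 - 1*21532) = 2*697 + (-88670 - 1*21532) = 1394 + (-88670 - 21532) = 1394 - 110202 = -108808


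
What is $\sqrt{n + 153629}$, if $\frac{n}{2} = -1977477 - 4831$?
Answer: $3 i \sqrt{423443} \approx 1952.2 i$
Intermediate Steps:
$n = -3964616$ ($n = 2 \left(-1977477 - 4831\right) = 2 \left(-1982308\right) = -3964616$)
$\sqrt{n + 153629} = \sqrt{-3964616 + 153629} = \sqrt{-3810987} = 3 i \sqrt{423443}$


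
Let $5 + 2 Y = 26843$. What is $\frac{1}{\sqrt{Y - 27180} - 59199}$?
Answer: $- \frac{19733}{1168178454} - \frac{i \sqrt{1529}}{1168178454} \approx -1.6892 \cdot 10^{-5} - 3.3473 \cdot 10^{-8} i$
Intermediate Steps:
$Y = 13419$ ($Y = - \frac{5}{2} + \frac{1}{2} \cdot 26843 = - \frac{5}{2} + \frac{26843}{2} = 13419$)
$\frac{1}{\sqrt{Y - 27180} - 59199} = \frac{1}{\sqrt{13419 - 27180} - 59199} = \frac{1}{\sqrt{-13761} - 59199} = \frac{1}{3 i \sqrt{1529} - 59199} = \frac{1}{-59199 + 3 i \sqrt{1529}}$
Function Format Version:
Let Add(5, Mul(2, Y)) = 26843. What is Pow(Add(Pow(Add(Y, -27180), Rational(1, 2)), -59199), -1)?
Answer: Add(Rational(-19733, 1168178454), Mul(Rational(-1, 1168178454), I, Pow(1529, Rational(1, 2)))) ≈ Add(-1.6892e-5, Mul(-3.3473e-8, I))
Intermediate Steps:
Y = 13419 (Y = Add(Rational(-5, 2), Mul(Rational(1, 2), 26843)) = Add(Rational(-5, 2), Rational(26843, 2)) = 13419)
Pow(Add(Pow(Add(Y, -27180), Rational(1, 2)), -59199), -1) = Pow(Add(Pow(Add(13419, -27180), Rational(1, 2)), -59199), -1) = Pow(Add(Pow(-13761, Rational(1, 2)), -59199), -1) = Pow(Add(Mul(3, I, Pow(1529, Rational(1, 2))), -59199), -1) = Pow(Add(-59199, Mul(3, I, Pow(1529, Rational(1, 2)))), -1)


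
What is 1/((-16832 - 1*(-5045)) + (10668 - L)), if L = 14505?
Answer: -1/15624 ≈ -6.4004e-5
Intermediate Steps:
1/((-16832 - 1*(-5045)) + (10668 - L)) = 1/((-16832 - 1*(-5045)) + (10668 - 1*14505)) = 1/((-16832 + 5045) + (10668 - 14505)) = 1/(-11787 - 3837) = 1/(-15624) = -1/15624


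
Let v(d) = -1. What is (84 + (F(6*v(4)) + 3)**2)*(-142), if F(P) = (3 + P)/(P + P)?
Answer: -107423/8 ≈ -13428.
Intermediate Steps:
F(P) = (3 + P)/(2*P) (F(P) = (3 + P)/((2*P)) = (3 + P)*(1/(2*P)) = (3 + P)/(2*P))
(84 + (F(6*v(4)) + 3)**2)*(-142) = (84 + ((3 + 6*(-1))/(2*((6*(-1)))) + 3)**2)*(-142) = (84 + ((1/2)*(3 - 6)/(-6) + 3)**2)*(-142) = (84 + ((1/2)*(-1/6)*(-3) + 3)**2)*(-142) = (84 + (1/4 + 3)**2)*(-142) = (84 + (13/4)**2)*(-142) = (84 + 169/16)*(-142) = (1513/16)*(-142) = -107423/8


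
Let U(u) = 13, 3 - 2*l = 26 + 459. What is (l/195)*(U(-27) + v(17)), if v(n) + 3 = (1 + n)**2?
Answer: -80494/195 ≈ -412.79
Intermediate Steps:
l = -241 (l = 3/2 - (26 + 459)/2 = 3/2 - 1/2*485 = 3/2 - 485/2 = -241)
v(n) = -3 + (1 + n)**2
(l/195)*(U(-27) + v(17)) = (-241/195)*(13 + (-3 + (1 + 17)**2)) = (-241*1/195)*(13 + (-3 + 18**2)) = -241*(13 + (-3 + 324))/195 = -241*(13 + 321)/195 = -241/195*334 = -80494/195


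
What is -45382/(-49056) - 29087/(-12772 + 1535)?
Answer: 56966159/16213008 ≈ 3.5136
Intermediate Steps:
-45382/(-49056) - 29087/(-12772 + 1535) = -45382*(-1/49056) - 29087/(-11237) = 22691/24528 - 29087*(-1/11237) = 22691/24528 + 1711/661 = 56966159/16213008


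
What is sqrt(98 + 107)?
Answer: sqrt(205) ≈ 14.318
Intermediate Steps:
sqrt(98 + 107) = sqrt(205)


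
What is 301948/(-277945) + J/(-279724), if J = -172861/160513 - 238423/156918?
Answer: -2127360801290676923603/1958265495720540666120 ≈ -1.0863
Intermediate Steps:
J = -65394993397/25187378934 (J = -172861*1/160513 - 238423*1/156918 = -172861/160513 - 238423/156918 = -65394993397/25187378934 ≈ -2.5963)
301948/(-277945) + J/(-279724) = 301948/(-277945) - 65394993397/25187378934/(-279724) = 301948*(-1/277945) - 65394993397/25187378934*(-1/279724) = -301948/277945 + 65394993397/7045514384934216 = -2127360801290676923603/1958265495720540666120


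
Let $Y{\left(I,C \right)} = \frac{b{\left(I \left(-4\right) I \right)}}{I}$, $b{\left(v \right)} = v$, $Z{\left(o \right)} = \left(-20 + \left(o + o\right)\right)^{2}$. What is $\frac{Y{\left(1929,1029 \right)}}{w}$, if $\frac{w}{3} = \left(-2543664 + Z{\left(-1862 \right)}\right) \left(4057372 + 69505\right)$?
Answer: $- \frac{643}{11837814614436} \approx -5.4317 \cdot 10^{-11}$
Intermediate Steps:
$Z{\left(o \right)} = \left(-20 + 2 o\right)^{2}$
$w = 142053775373232$ ($w = 3 \left(-2543664 + 4 \left(-10 - 1862\right)^{2}\right) \left(4057372 + 69505\right) = 3 \left(-2543664 + 4 \left(-1872\right)^{2}\right) 4126877 = 3 \left(-2543664 + 4 \cdot 3504384\right) 4126877 = 3 \left(-2543664 + 14017536\right) 4126877 = 3 \cdot 11473872 \cdot 4126877 = 3 \cdot 47351258457744 = 142053775373232$)
$Y{\left(I,C \right)} = - 4 I$ ($Y{\left(I,C \right)} = \frac{I \left(-4\right) I}{I} = \frac{- 4 I I}{I} = \frac{\left(-4\right) I^{2}}{I} = - 4 I$)
$\frac{Y{\left(1929,1029 \right)}}{w} = \frac{\left(-4\right) 1929}{142053775373232} = \left(-7716\right) \frac{1}{142053775373232} = - \frac{643}{11837814614436}$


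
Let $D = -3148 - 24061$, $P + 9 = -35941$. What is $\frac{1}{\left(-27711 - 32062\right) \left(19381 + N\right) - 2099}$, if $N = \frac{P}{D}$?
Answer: $- \frac{3887}{4503251149894} \approx -8.6315 \cdot 10^{-10}$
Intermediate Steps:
$P = -35950$ ($P = -9 - 35941 = -35950$)
$D = -27209$
$N = \frac{35950}{27209}$ ($N = - \frac{35950}{-27209} = \left(-35950\right) \left(- \frac{1}{27209}\right) = \frac{35950}{27209} \approx 1.3213$)
$\frac{1}{\left(-27711 - 32062\right) \left(19381 + N\right) - 2099} = \frac{1}{\left(-27711 - 32062\right) \left(19381 + \frac{35950}{27209}\right) - 2099} = \frac{1}{\left(-59773\right) \frac{527373579}{27209} - 2099} = \frac{1}{- \frac{4503242991081}{3887} - 2099} = \frac{1}{- \frac{4503251149894}{3887}} = - \frac{3887}{4503251149894}$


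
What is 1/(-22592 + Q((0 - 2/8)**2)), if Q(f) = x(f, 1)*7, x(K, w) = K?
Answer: -16/361465 ≈ -4.4264e-5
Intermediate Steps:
Q(f) = 7*f (Q(f) = f*7 = 7*f)
1/(-22592 + Q((0 - 2/8)**2)) = 1/(-22592 + 7*(0 - 2/8)**2) = 1/(-22592 + 7*(0 - 2*1/8)**2) = 1/(-22592 + 7*(0 - 1/4)**2) = 1/(-22592 + 7*(-1/4)**2) = 1/(-22592 + 7*(1/16)) = 1/(-22592 + 7/16) = 1/(-361465/16) = -16/361465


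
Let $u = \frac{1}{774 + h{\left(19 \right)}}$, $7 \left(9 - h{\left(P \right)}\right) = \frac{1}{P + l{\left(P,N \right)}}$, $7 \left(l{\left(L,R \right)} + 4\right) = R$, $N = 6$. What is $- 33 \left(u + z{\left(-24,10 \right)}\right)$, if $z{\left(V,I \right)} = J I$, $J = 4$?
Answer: $- \frac{114727503}{86912} \approx -1320.0$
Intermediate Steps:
$l{\left(L,R \right)} = -4 + \frac{R}{7}$
$h{\left(P \right)} = 9 - \frac{1}{7 \left(- \frac{22}{7} + P\right)}$ ($h{\left(P \right)} = 9 - \frac{1}{7 \left(P + \left(-4 + \frac{1}{7} \cdot 6\right)\right)} = 9 - \frac{1}{7 \left(P + \left(-4 + \frac{6}{7}\right)\right)} = 9 - \frac{1}{7 \left(P - \frac{22}{7}\right)} = 9 - \frac{1}{7 \left(- \frac{22}{7} + P\right)}$)
$z{\left(V,I \right)} = 4 I$
$u = \frac{111}{86912}$ ($u = \frac{1}{774 + \frac{-199 + 63 \cdot 19}{-22 + 7 \cdot 19}} = \frac{1}{774 + \frac{-199 + 1197}{-22 + 133}} = \frac{1}{774 + \frac{1}{111} \cdot 998} = \frac{1}{774 + \frac{998}{111}} = \frac{1}{\frac{86912}{111}} = \frac{111}{86912} \approx 0.0012772$)
$- 33 \left(u + z{\left(-24,10 \right)}\right) = - 33 \left(\frac{111}{86912} + 4 \cdot 10\right) = - 33 \left(\frac{111}{86912} + 40\right) = \left(-33\right) \frac{3476591}{86912} = - \frac{114727503}{86912}$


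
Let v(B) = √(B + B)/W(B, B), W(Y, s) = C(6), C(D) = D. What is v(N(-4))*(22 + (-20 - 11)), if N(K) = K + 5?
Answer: -3*√2/2 ≈ -2.1213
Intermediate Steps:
W(Y, s) = 6
N(K) = 5 + K
v(B) = √2*√B/6 (v(B) = √(B + B)/6 = √(2*B)*(⅙) = (√2*√B)*(⅙) = √2*√B/6)
v(N(-4))*(22 + (-20 - 11)) = (√2*√(5 - 4)/6)*(22 + (-20 - 11)) = (√2*√1/6)*(22 - 31) = ((⅙)*√2*1)*(-9) = (√2/6)*(-9) = -3*√2/2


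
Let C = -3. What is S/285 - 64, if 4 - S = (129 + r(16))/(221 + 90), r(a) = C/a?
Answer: -90744397/1418160 ≈ -63.987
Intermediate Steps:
r(a) = -3/a
S = 17843/4976 (S = 4 - (129 - 3/16)/(221 + 90) = 4 - (129 - 3*1/16)/311 = 4 - (129 - 3/16)/311 = 4 - 2061/(16*311) = 4 - 1*2061/4976 = 4 - 2061/4976 = 17843/4976 ≈ 3.5858)
S/285 - 64 = (17843/4976)/285 - 64 = (1/285)*(17843/4976) - 64 = 17843/1418160 - 64 = -90744397/1418160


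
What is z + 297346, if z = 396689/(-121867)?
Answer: 36236268293/121867 ≈ 2.9734e+5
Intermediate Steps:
z = -396689/121867 (z = 396689*(-1/121867) = -396689/121867 ≈ -3.2551)
z + 297346 = -396689/121867 + 297346 = 36236268293/121867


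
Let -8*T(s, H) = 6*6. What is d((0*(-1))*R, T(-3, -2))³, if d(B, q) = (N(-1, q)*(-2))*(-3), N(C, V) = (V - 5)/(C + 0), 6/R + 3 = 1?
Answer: 185193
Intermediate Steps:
R = -3 (R = 6/(-3 + 1) = 6/(-2) = 6*(-½) = -3)
N(C, V) = (-5 + V)/C
T(s, H) = -9/2 (T(s, H) = -3*6/4 = -⅛*36 = -9/2)
d(B, q) = 30 - 6*q (d(B, q) = (((-5 + q)/(-1))*(-2))*(-3) = (-(-5 + q)*(-2))*(-3) = ((5 - q)*(-2))*(-3) = (-10 + 2*q)*(-3) = 30 - 6*q)
d((0*(-1))*R, T(-3, -2))³ = (30 - 6*(-9/2))³ = (30 + 27)³ = 57³ = 185193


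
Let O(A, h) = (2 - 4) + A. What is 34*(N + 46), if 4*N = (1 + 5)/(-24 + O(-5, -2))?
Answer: 48433/31 ≈ 1562.4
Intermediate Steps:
O(A, h) = -2 + A
N = -3/62 (N = ((1 + 5)/(-24 + (-2 - 5)))/4 = (6/(-24 - 7))/4 = (6/(-31))/4 = (6*(-1/31))/4 = (1/4)*(-6/31) = -3/62 ≈ -0.048387)
34*(N + 46) = 34*(-3/62 + 46) = 34*(2849/62) = 48433/31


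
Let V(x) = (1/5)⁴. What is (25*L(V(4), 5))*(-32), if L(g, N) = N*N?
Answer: -20000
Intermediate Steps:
V(x) = 1/625 (V(x) = (⅕)⁴ = 1/625)
L(g, N) = N²
(25*L(V(4), 5))*(-32) = (25*5²)*(-32) = (25*25)*(-32) = 625*(-32) = -20000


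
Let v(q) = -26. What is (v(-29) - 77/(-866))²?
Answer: 503508721/749956 ≈ 671.38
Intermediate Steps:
(v(-29) - 77/(-866))² = (-26 - 77/(-866))² = (-26 - 77*(-1/866))² = (-26 + 77/866)² = (-22439/866)² = 503508721/749956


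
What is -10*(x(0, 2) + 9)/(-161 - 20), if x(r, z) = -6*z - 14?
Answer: -170/181 ≈ -0.93923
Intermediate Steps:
x(r, z) = -14 - 6*z
-10*(x(0, 2) + 9)/(-161 - 20) = -10*((-14 - 6*2) + 9)/(-161 - 20) = -10*((-14 - 12) + 9)/(-181) = -10*(-26 + 9)*(-1)/181 = -(-170)*(-1)/181 = -10*17/181 = -170/181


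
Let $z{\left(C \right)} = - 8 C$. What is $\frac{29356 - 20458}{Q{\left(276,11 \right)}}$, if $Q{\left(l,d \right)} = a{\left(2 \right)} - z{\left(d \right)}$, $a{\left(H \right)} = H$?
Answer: $\frac{1483}{15} \approx 98.867$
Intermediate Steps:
$Q{\left(l,d \right)} = 2 + 8 d$ ($Q{\left(l,d \right)} = 2 - - 8 d = 2 + 8 d$)
$\frac{29356 - 20458}{Q{\left(276,11 \right)}} = \frac{29356 - 20458}{2 + 8 \cdot 11} = \frac{8898}{2 + 88} = \frac{8898}{90} = 8898 \cdot \frac{1}{90} = \frac{1483}{15}$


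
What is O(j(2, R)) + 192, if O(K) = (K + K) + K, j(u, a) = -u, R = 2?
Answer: 186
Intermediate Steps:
O(K) = 3*K (O(K) = 2*K + K = 3*K)
O(j(2, R)) + 192 = 3*(-1*2) + 192 = 3*(-2) + 192 = -6 + 192 = 186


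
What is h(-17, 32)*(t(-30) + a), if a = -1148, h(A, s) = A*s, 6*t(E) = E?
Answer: 627232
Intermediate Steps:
t(E) = E/6
h(-17, 32)*(t(-30) + a) = (-17*32)*((⅙)*(-30) - 1148) = -544*(-5 - 1148) = -544*(-1153) = 627232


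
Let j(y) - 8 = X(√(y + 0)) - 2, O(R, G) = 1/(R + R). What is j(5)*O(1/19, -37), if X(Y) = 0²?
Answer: 57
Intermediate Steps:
X(Y) = 0
O(R, G) = 1/(2*R)
j(y) = 6 (j(y) = 8 + (0 - 2) = 8 - 2 = 6)
j(5)*O(1/19, -37) = 6*(1/(2*(1/19))) = 6*((½)*19) = 6*(19/2) = 57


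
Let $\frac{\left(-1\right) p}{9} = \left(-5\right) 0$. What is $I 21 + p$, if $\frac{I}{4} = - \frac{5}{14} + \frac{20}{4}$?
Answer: $390$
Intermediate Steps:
$I = \frac{130}{7}$ ($I = 4 \left(- \frac{5}{14} + \frac{20}{4}\right) = 4 \left(\left(-5\right) \frac{1}{14} + 20 \cdot \frac{1}{4}\right) = 4 \left(- \frac{5}{14} + 5\right) = 4 \cdot \frac{65}{14} = \frac{130}{7} \approx 18.571$)
$p = 0$ ($p = - 9 \left(\left(-5\right) 0\right) = \left(-9\right) 0 = 0$)
$I 21 + p = \frac{130}{7} \cdot 21 + 0 = 390 + 0 = 390$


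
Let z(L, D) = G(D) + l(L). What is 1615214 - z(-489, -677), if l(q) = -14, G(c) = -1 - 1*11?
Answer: 1615240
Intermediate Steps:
G(c) = -12 (G(c) = -1 - 11 = -12)
z(L, D) = -26 (z(L, D) = -12 - 14 = -26)
1615214 - z(-489, -677) = 1615214 - 1*(-26) = 1615214 + 26 = 1615240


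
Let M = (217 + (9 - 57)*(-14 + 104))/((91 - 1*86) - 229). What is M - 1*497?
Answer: -107225/224 ≈ -478.68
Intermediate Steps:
M = 4103/224 (M = (217 - 48*90)/((91 - 86) - 229) = (217 - 4320)/(5 - 229) = -4103/(-224) = -4103*(-1/224) = 4103/224 ≈ 18.317)
M - 1*497 = 4103/224 - 1*497 = 4103/224 - 497 = -107225/224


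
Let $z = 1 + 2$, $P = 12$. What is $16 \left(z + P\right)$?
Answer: $240$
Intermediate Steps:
$z = 3$
$16 \left(z + P\right) = 16 \left(3 + 12\right) = 16 \cdot 15 = 240$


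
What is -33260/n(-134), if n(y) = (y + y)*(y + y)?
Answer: -8315/17956 ≈ -0.46308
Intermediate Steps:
n(y) = 4*y**2 (n(y) = (2*y)*(2*y) = 4*y**2)
-33260/n(-134) = -33260/(4*(-134)**2) = -33260/(4*17956) = -33260/71824 = -33260*1/71824 = -8315/17956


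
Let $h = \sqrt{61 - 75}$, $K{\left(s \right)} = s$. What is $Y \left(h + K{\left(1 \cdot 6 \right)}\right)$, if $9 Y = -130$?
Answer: $- \frac{260}{3} - \frac{130 i \sqrt{14}}{9} \approx -86.667 - 54.046 i$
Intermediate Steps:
$Y = - \frac{130}{9}$ ($Y = \frac{1}{9} \left(-130\right) = - \frac{130}{9} \approx -14.444$)
$h = i \sqrt{14}$ ($h = \sqrt{-14} = i \sqrt{14} \approx 3.7417 i$)
$Y \left(h + K{\left(1 \cdot 6 \right)}\right) = - \frac{130 \left(i \sqrt{14} + 1 \cdot 6\right)}{9} = - \frac{130 \left(i \sqrt{14} + 6\right)}{9} = - \frac{130 \left(6 + i \sqrt{14}\right)}{9} = - \frac{260}{3} - \frac{130 i \sqrt{14}}{9}$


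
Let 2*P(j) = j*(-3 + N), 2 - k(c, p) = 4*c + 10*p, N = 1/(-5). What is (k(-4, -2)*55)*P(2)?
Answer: -6688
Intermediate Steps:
N = -1/5 ≈ -0.20000
k(c, p) = 2 - 10*p - 4*c (k(c, p) = 2 - (4*c + 10*p) = 2 + (-10*p - 4*c) = 2 - 10*p - 4*c)
P(j) = -8*j/5 (P(j) = (j*(-3 - 1/5))/2 = (j*(-16/5))/2 = (-16*j/5)/2 = -8*j/5)
(k(-4, -2)*55)*P(2) = ((2 - 10*(-2) - 4*(-4))*55)*(-8/5*2) = ((2 + 20 + 16)*55)*(-16/5) = (38*55)*(-16/5) = 2090*(-16/5) = -6688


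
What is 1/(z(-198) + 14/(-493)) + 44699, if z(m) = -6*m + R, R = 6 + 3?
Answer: 26377193286/590107 ≈ 44699.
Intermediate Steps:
R = 9
z(m) = 9 - 6*m (z(m) = -6*m + 9 = 9 - 6*m)
1/(z(-198) + 14/(-493)) + 44699 = 1/((9 - 6*(-198)) + 14/(-493)) + 44699 = 1/((9 + 1188) + 14*(-1/493)) + 44699 = 1/(1197 - 14/493) + 44699 = 1/(590107/493) + 44699 = 493/590107 + 44699 = 26377193286/590107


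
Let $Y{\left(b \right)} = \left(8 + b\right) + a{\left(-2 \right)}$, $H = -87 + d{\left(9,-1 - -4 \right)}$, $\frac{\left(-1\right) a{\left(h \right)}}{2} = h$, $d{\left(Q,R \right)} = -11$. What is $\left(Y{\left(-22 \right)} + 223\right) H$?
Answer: $-20874$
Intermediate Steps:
$a{\left(h \right)} = - 2 h$
$H = -98$ ($H = -87 - 11 = -98$)
$Y{\left(b \right)} = 12 + b$ ($Y{\left(b \right)} = \left(8 + b\right) - -4 = \left(8 + b\right) + 4 = 12 + b$)
$\left(Y{\left(-22 \right)} + 223\right) H = \left(\left(12 - 22\right) + 223\right) \left(-98\right) = \left(-10 + 223\right) \left(-98\right) = 213 \left(-98\right) = -20874$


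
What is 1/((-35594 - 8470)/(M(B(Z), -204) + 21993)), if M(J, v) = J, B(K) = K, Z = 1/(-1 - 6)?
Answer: -76975/154224 ≈ -0.49911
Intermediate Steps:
Z = -1/7 (Z = 1/(-7) = -1/7 ≈ -0.14286)
1/((-35594 - 8470)/(M(B(Z), -204) + 21993)) = 1/((-35594 - 8470)/(-1/7 + 21993)) = 1/(-44064/153950/7) = 1/(-44064*7/153950) = 1/(-154224/76975) = -76975/154224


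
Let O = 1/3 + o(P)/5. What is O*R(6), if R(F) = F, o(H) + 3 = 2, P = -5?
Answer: ⅘ ≈ 0.80000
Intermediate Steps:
o(H) = -1 (o(H) = -3 + 2 = -1)
O = 2/15 (O = 1/3 - 1/5 = 1*(⅓) - 1*⅕ = ⅓ - ⅕ = 2/15 ≈ 0.13333)
O*R(6) = (2/15)*6 = ⅘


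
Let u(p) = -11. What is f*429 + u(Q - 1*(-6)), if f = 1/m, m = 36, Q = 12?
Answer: 11/12 ≈ 0.91667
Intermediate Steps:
f = 1/36 ≈ 0.027778
f*429 + u(Q - 1*(-6)) = (1/36)*429 - 11 = 143/12 - 11 = 11/12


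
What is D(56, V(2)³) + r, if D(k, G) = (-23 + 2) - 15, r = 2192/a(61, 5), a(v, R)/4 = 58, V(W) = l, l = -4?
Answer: -770/29 ≈ -26.552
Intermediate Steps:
V(W) = -4
a(v, R) = 232 (a(v, R) = 4*58 = 232)
r = 274/29 (r = 2192/232 = 2192*(1/232) = 274/29 ≈ 9.4483)
D(k, G) = -36 (D(k, G) = -21 - 15 = -36)
D(56, V(2)³) + r = -36 + 274/29 = -770/29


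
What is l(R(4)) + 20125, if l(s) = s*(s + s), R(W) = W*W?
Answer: 20637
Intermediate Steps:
R(W) = W**2
l(s) = 2*s**2 (l(s) = s*(2*s) = 2*s**2)
l(R(4)) + 20125 = 2*(4**2)**2 + 20125 = 2*16**2 + 20125 = 2*256 + 20125 = 512 + 20125 = 20637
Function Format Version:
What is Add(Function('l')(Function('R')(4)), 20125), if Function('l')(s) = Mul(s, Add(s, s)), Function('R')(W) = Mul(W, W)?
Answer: 20637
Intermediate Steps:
Function('R')(W) = Pow(W, 2)
Function('l')(s) = Mul(2, Pow(s, 2)) (Function('l')(s) = Mul(s, Mul(2, s)) = Mul(2, Pow(s, 2)))
Add(Function('l')(Function('R')(4)), 20125) = Add(Mul(2, Pow(Pow(4, 2), 2)), 20125) = Add(Mul(2, Pow(16, 2)), 20125) = Add(Mul(2, 256), 20125) = Add(512, 20125) = 20637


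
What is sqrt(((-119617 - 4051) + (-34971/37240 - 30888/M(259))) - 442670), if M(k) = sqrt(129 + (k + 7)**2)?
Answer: sqrt(-805393972178710538410 - 619679881941120*sqrt(70885))/37710820 ≈ 752.63*I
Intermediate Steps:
M(k) = sqrt(129 + (7 + k)**2)
sqrt(((-119617 - 4051) + (-34971/37240 - 30888/M(259))) - 442670) = sqrt(((-119617 - 4051) + (-34971/37240 - 30888/sqrt(129 + (7 + 259)**2))) - 442670) = sqrt((-123668 + (-34971*1/37240 - 30888/sqrt(129 + 266**2))) - 442670) = sqrt((-123668 + (-34971/37240 - 30888/sqrt(129 + 70756))) - 442670) = sqrt((-123668 + (-34971/37240 - 30888*sqrt(70885)/70885)) - 442670) = sqrt((-4605431291/37240 - 30888*sqrt(70885)/70885) - 442670) = sqrt(-21090462091/37240 - 30888*sqrt(70885)/70885)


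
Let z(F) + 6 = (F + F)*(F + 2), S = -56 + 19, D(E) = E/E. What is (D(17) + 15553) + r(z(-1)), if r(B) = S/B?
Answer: 124469/8 ≈ 15559.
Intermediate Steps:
D(E) = 1
S = -37
z(F) = -6 + 2*F*(2 + F) (z(F) = -6 + (F + F)*(F + 2) = -6 + (2*F)*(2 + F) = -6 + 2*F*(2 + F))
r(B) = -37/B
(D(17) + 15553) + r(z(-1)) = (1 + 15553) - 37/(-6 + 2*(-1)² + 4*(-1)) = 15554 - 37/(-6 + 2*1 - 4) = 15554 - 37/(-6 + 2 - 4) = 15554 - 37/(-8) = 15554 - 37*(-⅛) = 15554 + 37/8 = 124469/8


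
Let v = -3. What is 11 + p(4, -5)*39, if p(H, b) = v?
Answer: -106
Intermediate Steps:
p(H, b) = -3
11 + p(4, -5)*39 = 11 - 3*39 = 11 - 117 = -106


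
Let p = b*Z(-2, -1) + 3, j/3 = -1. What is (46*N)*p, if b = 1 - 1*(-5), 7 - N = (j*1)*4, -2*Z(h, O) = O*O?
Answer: 0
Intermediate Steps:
j = -3 (j = 3*(-1) = -3)
Z(h, O) = -O**2/2 (Z(h, O) = -O*O/2 = -O**2/2)
N = 19 (N = 7 - (-3*1)*4 = 7 - (-3)*4 = 7 - 1*(-12) = 7 + 12 = 19)
b = 6 (b = 1 + 5 = 6)
p = 0 (p = 6*(-1/2*(-1)**2) + 3 = 6*(-1/2*1) + 3 = 6*(-1/2) + 3 = -3 + 3 = 0)
(46*N)*p = (46*19)*0 = 874*0 = 0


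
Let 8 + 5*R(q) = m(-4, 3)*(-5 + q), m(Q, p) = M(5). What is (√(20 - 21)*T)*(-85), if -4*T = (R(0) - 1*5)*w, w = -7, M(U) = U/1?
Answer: 3451*I/2 ≈ 1725.5*I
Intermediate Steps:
M(U) = U (M(U) = U*1 = U)
m(Q, p) = 5
R(q) = -33/5 + q (R(q) = -8/5 + (5*(-5 + q))/5 = -8/5 + (-25 + 5*q)/5 = -8/5 + (-5 + q) = -33/5 + q)
T = -203/10 (T = -((-33/5 + 0) - 1*5)*(-7)/4 = -(-33/5 - 5)*(-7)/4 = -(-29)*(-7)/10 = -¼*406/5 = -203/10 ≈ -20.300)
(√(20 - 21)*T)*(-85) = (√(20 - 21)*(-203/10))*(-85) = (√(-1)*(-203/10))*(-85) = (I*(-203/10))*(-85) = -203*I/10*(-85) = 3451*I/2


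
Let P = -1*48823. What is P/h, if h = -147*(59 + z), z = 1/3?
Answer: 48823/8722 ≈ 5.5977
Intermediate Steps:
z = ⅓ ≈ 0.33333
P = -48823
h = -8722 (h = -147*(59 + ⅓) = -147*178/3 = -8722)
P/h = -48823/(-8722) = -48823*(-1/8722) = 48823/8722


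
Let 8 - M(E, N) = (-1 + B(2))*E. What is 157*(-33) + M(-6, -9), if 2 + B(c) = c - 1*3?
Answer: -5197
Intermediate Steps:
B(c) = -5 + c (B(c) = -2 + (c - 1*3) = -2 + (c - 3) = -2 + (-3 + c) = -5 + c)
M(E, N) = 8 + 4*E (M(E, N) = 8 - (-1 + (-5 + 2))*E = 8 - (-1 - 3)*E = 8 - (-4)*E = 8 + 4*E)
157*(-33) + M(-6, -9) = 157*(-33) + (8 + 4*(-6)) = -5181 + (8 - 24) = -5181 - 16 = -5197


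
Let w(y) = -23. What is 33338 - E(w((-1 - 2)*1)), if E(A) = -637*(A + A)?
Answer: 4036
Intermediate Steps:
E(A) = -1274*A
33338 - E(w((-1 - 2)*1)) = 33338 - (-1274)*(-23) = 33338 - 1*29302 = 33338 - 29302 = 4036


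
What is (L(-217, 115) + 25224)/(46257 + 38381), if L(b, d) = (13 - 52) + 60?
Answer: 25245/84638 ≈ 0.29827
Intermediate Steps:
L(b, d) = 21 (L(b, d) = -39 + 60 = 21)
(L(-217, 115) + 25224)/(46257 + 38381) = (21 + 25224)/(46257 + 38381) = 25245/84638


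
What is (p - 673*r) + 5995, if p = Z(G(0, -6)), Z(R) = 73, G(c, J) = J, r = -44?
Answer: 35680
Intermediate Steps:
p = 73
(p - 673*r) + 5995 = (73 - 673*(-44)) + 5995 = (73 + 29612) + 5995 = 29685 + 5995 = 35680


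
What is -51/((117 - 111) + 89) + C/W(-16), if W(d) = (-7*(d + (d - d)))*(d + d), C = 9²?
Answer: -190479/340480 ≈ -0.55944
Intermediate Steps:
C = 81
W(d) = -14*d² (W(d) = (-7*(d + 0))*(2*d) = (-7*d)*(2*d) = -14*d²)
-51/((117 - 111) + 89) + C/W(-16) = -51/((117 - 111) + 89) + 81/((-14*(-16)²)) = -51/(6 + 89) + 81/((-14*256)) = -51/95 + 81/(-3584) = -51*1/95 + 81*(-1/3584) = -51/95 - 81/3584 = -190479/340480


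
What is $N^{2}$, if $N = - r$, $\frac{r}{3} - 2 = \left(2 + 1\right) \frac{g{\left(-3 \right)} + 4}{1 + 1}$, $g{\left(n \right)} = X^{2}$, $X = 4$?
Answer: $9216$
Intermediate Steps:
$g{\left(n \right)} = 16$ ($g{\left(n \right)} = 4^{2} = 16$)
$r = 96$ ($r = 6 + 3 \left(2 + 1\right) \frac{16 + 4}{1 + 1} = 6 + 3 \cdot 3 \cdot \frac{20}{2} = 6 + 3 \cdot 3 \cdot 20 \cdot \frac{1}{2} = 6 + 3 \cdot 3 \cdot 10 = 6 + 3 \cdot 30 = 6 + 90 = 96$)
$N = -96$ ($N = \left(-1\right) 96 = -96$)
$N^{2} = \left(-96\right)^{2} = 9216$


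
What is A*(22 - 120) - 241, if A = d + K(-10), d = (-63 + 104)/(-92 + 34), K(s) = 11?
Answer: -36242/29 ≈ -1249.7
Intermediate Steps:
d = -41/58 (d = 41/(-58) = 41*(-1/58) = -41/58 ≈ -0.70690)
A = 597/58 (A = -41/58 + 11 = 597/58 ≈ 10.293)
A*(22 - 120) - 241 = 597*(22 - 120)/58 - 241 = (597/58)*(-98) - 241 = -29253/29 - 241 = -36242/29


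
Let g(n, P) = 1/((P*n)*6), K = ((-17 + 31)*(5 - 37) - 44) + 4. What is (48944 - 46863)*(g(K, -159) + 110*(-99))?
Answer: -10550381321599/465552 ≈ -2.2662e+7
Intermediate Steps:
K = -488 (K = (14*(-32) - 44) + 4 = (-448 - 44) + 4 = -492 + 4 = -488)
g(n, P) = 1/(6*P*n)
(48944 - 46863)*(g(K, -159) + 110*(-99)) = (48944 - 46863)*((⅙)/(-159*(-488)) + 110*(-99)) = 2081*((⅙)*(-1/159)*(-1/488) - 10890) = 2081*(1/465552 - 10890) = 2081*(-5069861279/465552) = -10550381321599/465552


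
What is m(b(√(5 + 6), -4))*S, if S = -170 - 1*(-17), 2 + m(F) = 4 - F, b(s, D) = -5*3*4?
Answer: -9486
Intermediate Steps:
b(s, D) = -60 (b(s, D) = -15*4 = -60)
m(F) = 2 - F (m(F) = -2 + (4 - F) = 2 - F)
S = -153 (S = -170 + 17 = -153)
m(b(√(5 + 6), -4))*S = (2 - 1*(-60))*(-153) = (2 + 60)*(-153) = 62*(-153) = -9486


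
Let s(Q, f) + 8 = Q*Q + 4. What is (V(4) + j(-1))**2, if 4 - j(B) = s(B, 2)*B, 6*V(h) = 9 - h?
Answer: 121/36 ≈ 3.3611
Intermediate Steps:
s(Q, f) = -4 + Q**2 (s(Q, f) = -8 + (Q*Q + 4) = -8 + (Q**2 + 4) = -8 + (4 + Q**2) = -4 + Q**2)
V(h) = 3/2 - h/6 (V(h) = (9 - h)/6 = 3/2 - h/6)
j(B) = 4 - B*(-4 + B**2) (j(B) = 4 - (-4 + B**2)*B = 4 - B*(-4 + B**2))
(V(4) + j(-1))**2 = ((3/2 - 1/6*4) + (4 - 1*(-1)*(-4 + (-1)**2)))**2 = ((3/2 - 2/3) + (4 - 1*(-1)*(-4 + 1)))**2 = (5/6 + (4 - 1*(-1)*(-3)))**2 = (5/6 + (4 - 3))**2 = (5/6 + 1)**2 = (11/6)**2 = 121/36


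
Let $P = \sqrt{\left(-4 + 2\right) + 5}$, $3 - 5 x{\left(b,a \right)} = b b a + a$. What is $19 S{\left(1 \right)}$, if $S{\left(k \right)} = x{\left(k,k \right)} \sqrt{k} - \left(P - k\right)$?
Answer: $\frac{114}{5} - 19 \sqrt{3} \approx -10.109$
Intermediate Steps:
$x{\left(b,a \right)} = \frac{3}{5} - \frac{a}{5} - \frac{a b^{2}}{5}$ ($x{\left(b,a \right)} = \frac{3}{5} - \frac{b b a + a}{5} = \frac{3}{5} - \frac{b^{2} a + a}{5} = \frac{3}{5} - \frac{a b^{2} + a}{5} = \frac{3}{5} - \frac{a + a b^{2}}{5} = \frac{3}{5} - \left(\frac{a}{5} + \frac{a b^{2}}{5}\right) = \frac{3}{5} - \frac{a}{5} - \frac{a b^{2}}{5}$)
$P = \sqrt{3}$ ($P = \sqrt{-2 + 5} = \sqrt{3} \approx 1.732$)
$S{\left(k \right)} = k - \sqrt{3} + \sqrt{k} \left(\frac{3}{5} - \frac{k}{5} - \frac{k^{3}}{5}\right)$ ($S{\left(k \right)} = \left(\frac{3}{5} - \frac{k}{5} - \frac{k k^{2}}{5}\right) \sqrt{k} - \left(\sqrt{3} - k\right) = \left(\frac{3}{5} - \frac{k}{5} - \frac{k^{3}}{5}\right) \sqrt{k} + \left(k - \sqrt{3}\right) = \sqrt{k} \left(\frac{3}{5} - \frac{k}{5} - \frac{k^{3}}{5}\right) + \left(k - \sqrt{3}\right) = k - \sqrt{3} + \sqrt{k} \left(\frac{3}{5} - \frac{k}{5} - \frac{k^{3}}{5}\right)$)
$19 S{\left(1 \right)} = 19 \left(1 - \sqrt{3} + \frac{\sqrt{1} \left(3 - 1 - 1^{3}\right)}{5}\right) = 19 \left(1 - \sqrt{3} + \frac{1}{5} \cdot 1 \left(3 - 1 - 1\right)\right) = 19 \left(1 - \sqrt{3} + \frac{1}{5} \cdot 1 \cdot 1\right) = 19 \left(1 - \sqrt{3} + \frac{1}{5}\right) = 19 \left(\frac{6}{5} - \sqrt{3}\right) = \frac{114}{5} - 19 \sqrt{3}$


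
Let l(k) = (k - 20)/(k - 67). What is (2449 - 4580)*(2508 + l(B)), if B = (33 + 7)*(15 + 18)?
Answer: -6699488944/1253 ≈ -5.3468e+6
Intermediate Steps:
B = 1320 (B = 40*33 = 1320)
l(k) = (-20 + k)/(-67 + k)
(2449 - 4580)*(2508 + l(B)) = (2449 - 4580)*(2508 + (-20 + 1320)/(-67 + 1320)) = -2131*(2508 + 1300/1253) = -2131*3143824/1253 = -6699488944/1253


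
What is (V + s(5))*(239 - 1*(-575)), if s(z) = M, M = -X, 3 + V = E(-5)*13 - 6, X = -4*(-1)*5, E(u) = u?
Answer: -76516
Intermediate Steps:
X = 20 (X = 4*5 = 20)
V = -74 (V = -3 + (-5*13 - 6) = -3 + (-65 - 6) = -3 - 71 = -74)
M = -20 (M = -1*20 = -20)
s(z) = -20
(V + s(5))*(239 - 1*(-575)) = (-74 - 20)*(239 - 1*(-575)) = -94*(239 + 575) = -94*814 = -76516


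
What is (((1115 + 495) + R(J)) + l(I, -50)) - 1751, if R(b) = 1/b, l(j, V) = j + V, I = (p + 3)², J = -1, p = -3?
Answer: -192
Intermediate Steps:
I = 0 (I = (-3 + 3)² = 0² = 0)
l(j, V) = V + j
(((1115 + 495) + R(J)) + l(I, -50)) - 1751 = (((1115 + 495) + 1/(-1)) + (-50 + 0)) - 1751 = ((1610 - 1) - 50) - 1751 = (1609 - 50) - 1751 = 1559 - 1751 = -192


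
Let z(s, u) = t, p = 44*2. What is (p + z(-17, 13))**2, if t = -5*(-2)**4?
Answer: 64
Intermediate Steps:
p = 88
t = -80 (t = -5*16 = -80)
z(s, u) = -80
(p + z(-17, 13))**2 = (88 - 80)**2 = 8**2 = 64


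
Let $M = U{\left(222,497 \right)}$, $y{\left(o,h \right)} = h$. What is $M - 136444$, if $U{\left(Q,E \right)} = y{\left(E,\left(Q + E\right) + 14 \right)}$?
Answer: $-135711$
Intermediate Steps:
$U{\left(Q,E \right)} = 14 + E + Q$ ($U{\left(Q,E \right)} = \left(Q + E\right) + 14 = \left(E + Q\right) + 14 = 14 + E + Q$)
$M = 733$ ($M = 14 + 497 + 222 = 733$)
$M - 136444 = 733 - 136444 = -135711$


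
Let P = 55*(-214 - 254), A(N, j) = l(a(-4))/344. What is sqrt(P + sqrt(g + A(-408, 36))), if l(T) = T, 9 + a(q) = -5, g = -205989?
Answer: sqrt(-190373040 + 86*I*sqrt(1523494945))/86 ≈ 1.4144 + 160.44*I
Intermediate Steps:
a(q) = -14 (a(q) = -9 - 5 = -14)
A(N, j) = -7/172 (A(N, j) = -14/344 = -14*1/344 = -7/172)
P = -25740 (P = 55*(-468) = -25740)
sqrt(P + sqrt(g + A(-408, 36))) = sqrt(-25740 + sqrt(-205989 - 7/172)) = sqrt(-25740 + sqrt(-35430115/172)) = sqrt(-25740 + I*sqrt(1523494945)/86)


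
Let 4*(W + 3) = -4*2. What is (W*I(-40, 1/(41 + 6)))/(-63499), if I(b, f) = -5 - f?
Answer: -1180/2984453 ≈ -0.00039538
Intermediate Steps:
W = -5 (W = -3 + (-4*2)/4 = -3 + (¼)*(-8) = -3 - 2 = -5)
(W*I(-40, 1/(41 + 6)))/(-63499) = -5*(-5 - 1/(41 + 6))/(-63499) = -5*(-5 - 1/47)*(-1/63499) = -5*(-236/47)*(-1/63499) = (1180/47)*(-1/63499) = -1180/2984453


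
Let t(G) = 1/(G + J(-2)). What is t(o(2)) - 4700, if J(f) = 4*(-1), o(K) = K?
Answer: -9401/2 ≈ -4700.5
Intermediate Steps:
J(f) = -4
t(G) = 1/(-4 + G) (t(G) = 1/(G - 4) = 1/(-4 + G))
t(o(2)) - 4700 = 1/(-4 + 2) - 4700 = 1/(-2) - 4700 = -½ - 4700 = -9401/2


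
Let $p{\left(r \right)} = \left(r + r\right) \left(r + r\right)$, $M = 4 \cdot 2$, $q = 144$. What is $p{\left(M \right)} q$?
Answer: $36864$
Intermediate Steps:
$M = 8$
$p{\left(r \right)} = 4 r^{2}$ ($p{\left(r \right)} = 2 r 2 r = 4 r^{2}$)
$p{\left(M \right)} q = 4 \cdot 8^{2} \cdot 144 = 4 \cdot 64 \cdot 144 = 256 \cdot 144 = 36864$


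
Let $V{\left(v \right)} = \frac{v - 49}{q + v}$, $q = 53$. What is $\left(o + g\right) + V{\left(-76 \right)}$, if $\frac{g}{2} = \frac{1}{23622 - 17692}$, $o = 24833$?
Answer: $\frac{1693857083}{68195} \approx 24838.0$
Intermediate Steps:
$V{\left(v \right)} = \frac{-49 + v}{53 + v}$ ($V{\left(v \right)} = \frac{v - 49}{53 + v} = \frac{-49 + v}{53 + v}$)
$g = \frac{1}{2965}$ ($g = \frac{2}{23622 - 17692} = \frac{2}{5930} = 2 \cdot \frac{1}{5930} = \frac{1}{2965} \approx 0.00033727$)
$\left(o + g\right) + V{\left(-76 \right)} = \left(24833 + \frac{1}{2965}\right) + \frac{-49 - 76}{53 - 76} = \frac{73629846}{2965} + \frac{1}{-23} \left(-125\right) = \frac{73629846}{2965} - - \frac{125}{23} = \frac{73629846}{2965} + \frac{125}{23} = \frac{1693857083}{68195}$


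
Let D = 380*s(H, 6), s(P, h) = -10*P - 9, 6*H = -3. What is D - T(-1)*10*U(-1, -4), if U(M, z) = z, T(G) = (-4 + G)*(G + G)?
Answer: -1120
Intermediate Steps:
H = -½ (H = (⅙)*(-3) = -½ ≈ -0.50000)
T(G) = 2*G*(-4 + G) (T(G) = (-4 + G)*(2*G) = 2*G*(-4 + G))
s(P, h) = -9 - 10*P
D = -1520 (D = 380*(-9 - 10*(-½)) = 380*(-9 + 5) = 380*(-4) = -1520)
D - T(-1)*10*U(-1, -4) = -1520 - (2*(-1)*(-4 - 1))*10*(-4) = -1520 - (2*(-1)*(-5))*10*(-4) = -1520 - 10*10*(-4) = -1520 - 100*(-4) = -1520 - 1*(-400) = -1520 + 400 = -1120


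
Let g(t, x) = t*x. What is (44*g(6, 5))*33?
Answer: 43560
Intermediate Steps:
(44*g(6, 5))*33 = (44*(6*5))*33 = (44*30)*33 = 1320*33 = 43560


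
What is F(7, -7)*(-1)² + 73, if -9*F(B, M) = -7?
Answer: 664/9 ≈ 73.778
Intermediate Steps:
F(B, M) = 7/9 (F(B, M) = -⅑*(-7) = 7/9)
F(7, -7)*(-1)² + 73 = (7/9)*(-1)² + 73 = (7/9)*1 + 73 = 7/9 + 73 = 664/9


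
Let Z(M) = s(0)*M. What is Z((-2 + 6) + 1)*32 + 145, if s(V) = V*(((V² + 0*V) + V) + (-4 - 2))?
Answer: 145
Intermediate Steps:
s(V) = V*(-6 + V + V²) (s(V) = V*(((V² + 0) + V) - 6) = V*((V² + V) - 6) = V*((V + V²) - 6) = V*(-6 + V + V²))
Z(M) = 0 (Z(M) = (0*(-6 + 0 + 0²))*M = (0*(-6 + 0 + 0))*M = (0*(-6))*M = 0*M = 0)
Z((-2 + 6) + 1)*32 + 145 = 0*32 + 145 = 0 + 145 = 145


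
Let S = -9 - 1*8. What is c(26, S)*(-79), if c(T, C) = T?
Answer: -2054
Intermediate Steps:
S = -17 (S = -9 - 8 = -17)
c(26, S)*(-79) = 26*(-79) = -2054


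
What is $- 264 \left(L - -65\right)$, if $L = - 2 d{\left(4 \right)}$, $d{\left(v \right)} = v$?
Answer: $-15048$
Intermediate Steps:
$L = -8$ ($L = \left(-2\right) 4 = -8$)
$- 264 \left(L - -65\right) = - 264 \left(-8 - -65\right) = - 264 \left(-8 + 65\right) = \left(-264\right) 57 = -15048$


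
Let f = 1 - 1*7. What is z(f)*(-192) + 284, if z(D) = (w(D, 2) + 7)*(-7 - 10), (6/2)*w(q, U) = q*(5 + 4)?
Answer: -35620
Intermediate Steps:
f = -6 (f = 1 - 7 = -6)
w(q, U) = 3*q (w(q, U) = (q*(5 + 4))/3 = (q*9)/3 = (9*q)/3 = 3*q)
z(D) = -119 - 51*D (z(D) = (3*D + 7)*(-7 - 10) = (7 + 3*D)*(-17) = -119 - 51*D)
z(f)*(-192) + 284 = (-119 - 51*(-6))*(-192) + 284 = (-119 + 306)*(-192) + 284 = 187*(-192) + 284 = -35904 + 284 = -35620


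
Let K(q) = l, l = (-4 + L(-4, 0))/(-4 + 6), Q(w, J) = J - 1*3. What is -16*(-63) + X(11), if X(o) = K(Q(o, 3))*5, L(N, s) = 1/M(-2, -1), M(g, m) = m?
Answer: 1991/2 ≈ 995.50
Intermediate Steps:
Q(w, J) = -3 + J (Q(w, J) = J - 3 = -3 + J)
L(N, s) = -1 (L(N, s) = 1/(-1) = -1)
l = -5/2 (l = (-4 - 1)/(-4 + 6) = -5/2 ≈ -2.5000)
K(q) = -5/2
X(o) = -25/2 (X(o) = -5/2*5 = -25/2)
-16*(-63) + X(11) = -16*(-63) - 25/2 = 1008 - 25/2 = 1991/2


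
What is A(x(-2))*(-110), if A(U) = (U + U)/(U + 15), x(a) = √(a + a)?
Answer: -880/229 - 6600*I/229 ≈ -3.8428 - 28.821*I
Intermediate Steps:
x(a) = √2*√a (x(a) = √(2*a) = √2*√a)
A(U) = 2*U/(15 + U) (A(U) = (2*U)/(15 + U) = 2*U/(15 + U))
A(x(-2))*(-110) = (2*(√2*√(-2))/(15 + √2*√(-2)))*(-110) = (2*(√2*(I*√2))/(15 + √2*(I*√2)))*(-110) = (2*(2*I)/(15 + 2*I))*(-110) = (2*(2*I)*((15 - 2*I)/229))*(-110) = (4*I*(15 - 2*I)/229)*(-110) = -440*I*(15 - 2*I)/229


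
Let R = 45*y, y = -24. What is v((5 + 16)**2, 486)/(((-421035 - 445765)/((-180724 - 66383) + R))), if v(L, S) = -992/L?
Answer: -5129198/7963725 ≈ -0.64407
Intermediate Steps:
R = -1080 (R = 45*(-24) = -1080)
v((5 + 16)**2, 486)/(((-421035 - 445765)/((-180724 - 66383) + R))) = (-992/(5 + 16)**2)/(((-421035 - 445765)/((-180724 - 66383) - 1080))) = (-992/(21**2))/((-866800/(-247107 - 1080))) = (-992/441)/((-866800/(-248187))) = (-992*1/441)/((-866800*(-1/248187))) = -992/(441*866800/248187) = -992/441*248187/866800 = -5129198/7963725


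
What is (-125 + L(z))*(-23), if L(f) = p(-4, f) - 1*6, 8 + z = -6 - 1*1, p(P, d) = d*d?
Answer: -2162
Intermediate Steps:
p(P, d) = d²
z = -15 (z = -8 + (-6 - 1*1) = -8 + (-6 - 1) = -8 - 7 = -15)
L(f) = -6 + f² (L(f) = f² - 1*6 = f² - 6 = -6 + f²)
(-125 + L(z))*(-23) = (-125 + (-6 + (-15)²))*(-23) = (-125 + (-6 + 225))*(-23) = (-125 + 219)*(-23) = 94*(-23) = -2162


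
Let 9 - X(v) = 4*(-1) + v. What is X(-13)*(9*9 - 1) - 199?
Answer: 1881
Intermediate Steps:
X(v) = 13 - v (X(v) = 9 - (4*(-1) + v) = 9 - (-4 + v) = 9 + (4 - v) = 13 - v)
X(-13)*(9*9 - 1) - 199 = (13 - 1*(-13))*(9*9 - 1) - 199 = (13 + 13)*(81 - 1) - 199 = 26*80 - 199 = 2080 - 199 = 1881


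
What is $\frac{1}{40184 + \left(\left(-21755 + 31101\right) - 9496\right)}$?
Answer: $\frac{1}{40034} \approx 2.4979 \cdot 10^{-5}$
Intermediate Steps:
$\frac{1}{40184 + \left(\left(-21755 + 31101\right) - 9496\right)} = \frac{1}{40184 + \left(9346 - 9496\right)} = \frac{1}{40184 - 150} = \frac{1}{40034}$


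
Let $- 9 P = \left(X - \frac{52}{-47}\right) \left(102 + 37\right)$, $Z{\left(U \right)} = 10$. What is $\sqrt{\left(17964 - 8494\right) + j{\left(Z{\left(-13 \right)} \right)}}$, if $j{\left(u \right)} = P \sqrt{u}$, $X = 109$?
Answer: $\frac{\sqrt{20919230 - 3756475 \sqrt{10}}}{47} \approx 63.972$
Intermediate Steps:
$P = - \frac{79925}{47}$ ($P = - \frac{\left(109 - \frac{52}{-47}\right) \left(102 + 37\right)}{9} = - \frac{\left(109 - - \frac{52}{47}\right) 139}{9} = - \frac{\left(109 + \frac{52}{47}\right) 139}{9} = - \frac{\frac{5175}{47} \cdot 139}{9} = \left(- \frac{1}{9}\right) \frac{719325}{47} = - \frac{79925}{47} \approx -1700.5$)
$j{\left(u \right)} = - \frac{79925 \sqrt{u}}{47}$
$\sqrt{\left(17964 - 8494\right) + j{\left(Z{\left(-13 \right)} \right)}} = \sqrt{\left(17964 - 8494\right) - \frac{79925 \sqrt{10}}{47}} = \sqrt{9470 - \frac{79925 \sqrt{10}}{47}}$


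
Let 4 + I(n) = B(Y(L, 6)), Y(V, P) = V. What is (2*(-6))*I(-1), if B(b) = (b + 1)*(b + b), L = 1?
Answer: 0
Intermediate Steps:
B(b) = 2*b*(1 + b) (B(b) = (1 + b)*(2*b) = 2*b*(1 + b))
I(n) = 0 (I(n) = -4 + 2*1*(1 + 1) = -4 + 2*1*2 = -4 + 4 = 0)
(2*(-6))*I(-1) = (2*(-6))*0 = -12*0 = 0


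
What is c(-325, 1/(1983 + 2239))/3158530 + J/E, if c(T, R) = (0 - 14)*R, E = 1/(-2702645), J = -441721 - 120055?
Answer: 10123377329739124061593/6667656830 ≈ 1.5183e+12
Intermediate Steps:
J = -561776
E = -1/2702645 ≈ -3.7001e-7
c(T, R) = -14*R
c(-325, 1/(1983 + 2239))/3158530 + J/E = -14/(1983 + 2239)/3158530 - 561776/(-1/2702645) = -14/4222*(1/3158530) - 561776*(-2702645) = -14*1/4222*(1/3158530) + 1518281097520 = -7/2111*1/3158530 + 1518281097520 = -7/6667656830 + 1518281097520 = 10123377329739124061593/6667656830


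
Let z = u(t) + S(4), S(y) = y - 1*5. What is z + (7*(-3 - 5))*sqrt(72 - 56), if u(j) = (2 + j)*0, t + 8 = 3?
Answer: -225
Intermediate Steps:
t = -5 (t = -8 + 3 = -5)
S(y) = -5 + y (S(y) = y - 5 = -5 + y)
u(j) = 0
z = -1 (z = 0 + (-5 + 4) = 0 - 1 = -1)
z + (7*(-3 - 5))*sqrt(72 - 56) = -1 + (7*(-3 - 5))*sqrt(72 - 56) = -1 + (7*(-8))*sqrt(16) = -1 - 56*4 = -1 - 224 = -225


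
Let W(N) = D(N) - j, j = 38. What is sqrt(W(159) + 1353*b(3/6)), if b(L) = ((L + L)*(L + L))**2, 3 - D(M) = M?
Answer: sqrt(1159) ≈ 34.044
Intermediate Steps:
D(M) = 3 - M
W(N) = -35 - N (W(N) = (3 - N) - 1*38 = (3 - N) - 38 = -35 - N)
b(L) = 16*L**4 (b(L) = ((2*L)*(2*L))**2 = (4*L**2)**2 = 16*L**4)
sqrt(W(159) + 1353*b(3/6)) = sqrt((-35 - 1*159) + 1353*(16*(3/6)**4)) = sqrt((-35 - 159) + 1353*(16*(3*(1/6))**4)) = sqrt(-194 + 1353*(16*(1/2)**4)) = sqrt(-194 + 1353*(16*(1/16))) = sqrt(-194 + 1353*1) = sqrt(-194 + 1353) = sqrt(1159)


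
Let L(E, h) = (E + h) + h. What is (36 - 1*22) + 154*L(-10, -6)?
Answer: -3374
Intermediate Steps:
L(E, h) = E + 2*h
(36 - 1*22) + 154*L(-10, -6) = (36 - 1*22) + 154*(-10 + 2*(-6)) = (36 - 22) + 154*(-10 - 12) = 14 + 154*(-22) = 14 - 3388 = -3374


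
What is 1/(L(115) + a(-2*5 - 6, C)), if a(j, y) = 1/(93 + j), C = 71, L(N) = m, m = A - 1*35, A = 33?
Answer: -77/153 ≈ -0.50327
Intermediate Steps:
m = -2 (m = 33 - 1*35 = 33 - 35 = -2)
L(N) = -2
1/(L(115) + a(-2*5 - 6, C)) = 1/(-2 + 1/(93 + (-2*5 - 6))) = 1/(-2 + 1/(93 + (-10 - 6))) = 1/(-2 + 1/(93 - 16)) = 1/(-2 + 1/77) = 1/(-153/77) = -77/153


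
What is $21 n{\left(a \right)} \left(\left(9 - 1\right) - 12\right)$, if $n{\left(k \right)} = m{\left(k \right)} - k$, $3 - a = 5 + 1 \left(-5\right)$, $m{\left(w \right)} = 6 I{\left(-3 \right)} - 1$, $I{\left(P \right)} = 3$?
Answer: $-1176$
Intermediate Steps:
$m{\left(w \right)} = 17$ ($m{\left(w \right)} = 6 \cdot 3 - 1 = 18 - 1 = 17$)
$a = 3$ ($a = 3 - \left(5 + 1 \left(-5\right)\right) = 3 - \left(5 - 5\right) = 3 - 0 = 3 + 0 = 3$)
$n{\left(k \right)} = 17 - k$
$21 n{\left(a \right)} \left(\left(9 - 1\right) - 12\right) = 21 \left(17 - 3\right) \left(\left(9 - 1\right) - 12\right) = 21 \cdot 14 \left(8 - 12\right) = 294 \left(-4\right) = -1176$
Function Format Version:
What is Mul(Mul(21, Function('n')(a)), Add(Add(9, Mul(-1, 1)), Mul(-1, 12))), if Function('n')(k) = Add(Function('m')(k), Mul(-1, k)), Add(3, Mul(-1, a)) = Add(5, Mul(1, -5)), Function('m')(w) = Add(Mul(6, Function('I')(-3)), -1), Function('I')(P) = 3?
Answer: -1176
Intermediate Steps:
Function('m')(w) = 17 (Function('m')(w) = Add(Mul(6, 3), -1) = Add(18, -1) = 17)
a = 3 (a = Add(3, Mul(-1, Add(5, Mul(1, -5)))) = Add(3, Mul(-1, Add(5, -5))) = Add(3, Mul(-1, 0)) = Add(3, 0) = 3)
Function('n')(k) = Add(17, Mul(-1, k))
Mul(Mul(21, Function('n')(a)), Add(Add(9, Mul(-1, 1)), Mul(-1, 12))) = Mul(Mul(21, Add(17, Mul(-1, 3))), Add(Add(9, Mul(-1, 1)), Mul(-1, 12))) = Mul(Mul(21, Add(17, -3)), Add(Add(9, -1), -12)) = Mul(Mul(21, 14), Add(8, -12)) = Mul(294, -4) = -1176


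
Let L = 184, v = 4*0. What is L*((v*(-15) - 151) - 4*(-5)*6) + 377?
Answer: -5327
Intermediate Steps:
v = 0
L*((v*(-15) - 151) - 4*(-5)*6) + 377 = 184*((0*(-15) - 151) - 4*(-5)*6) + 377 = 184*((0 - 151) + 20*6) + 377 = 184*(-151 + 120) + 377 = 184*(-31) + 377 = -5704 + 377 = -5327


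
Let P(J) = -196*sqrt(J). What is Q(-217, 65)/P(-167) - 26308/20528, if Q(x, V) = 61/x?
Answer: -6577/5132 - 61*I*sqrt(167)/7102844 ≈ -1.2816 - 0.00011098*I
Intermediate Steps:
Q(-217, 65)/P(-167) - 26308/20528 = (61/(-217))/((-196*I*sqrt(167))) - 26308/20528 = (61*(-1/217))/((-196*I*sqrt(167))) - 26308*1/20528 = -61*I*sqrt(167)/32732/217 - 6577/5132 = -61*I*sqrt(167)/7102844 - 6577/5132 = -6577/5132 - 61*I*sqrt(167)/7102844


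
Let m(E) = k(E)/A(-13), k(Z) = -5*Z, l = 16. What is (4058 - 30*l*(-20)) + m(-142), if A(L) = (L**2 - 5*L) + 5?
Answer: 3264972/239 ≈ 13661.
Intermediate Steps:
A(L) = 5 + L**2 - 5*L
m(E) = -5*E/239 (m(E) = (-5*E)/(5 + (-13)**2 - 5*(-13)) = (-5*E)/(5 + 169 + 65) = -5*E/239)
(4058 - 30*l*(-20)) + m(-142) = (4058 - 30*16*(-20)) - 5/239*(-142) = (4058 - 480*(-20)) + 710/239 = (4058 + 9600) + 710/239 = 13658 + 710/239 = 3264972/239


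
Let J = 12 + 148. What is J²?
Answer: 25600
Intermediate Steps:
J = 160
J² = 160² = 25600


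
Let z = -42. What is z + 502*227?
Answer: 113912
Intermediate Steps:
z + 502*227 = -42 + 502*227 = -42 + 113954 = 113912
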